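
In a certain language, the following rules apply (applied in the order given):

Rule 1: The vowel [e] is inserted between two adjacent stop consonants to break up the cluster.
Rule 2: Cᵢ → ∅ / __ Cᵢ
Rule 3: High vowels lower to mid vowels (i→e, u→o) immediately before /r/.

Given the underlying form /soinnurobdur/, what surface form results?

Rule 1 (stop-cluster e-epenthesis): /b/ and /d/ form a stop–stop cluster, so [e] is inserted between them. /soinnurobdur/ → soinnurobedur.
Rule 2 (degemination): /nn/ is a geminate; the first /n/ deletes. /soinnurobedur/ → soinurobedur.
Rule 3 (pre-rhotic lowering): /u/ is a high vowel immediately before /r/, so it lowers to [o]. /u/ is a high vowel immediately before /r/, so it lowers to [o]. /soinurobedur/ → soinorobedor.

soinorobedor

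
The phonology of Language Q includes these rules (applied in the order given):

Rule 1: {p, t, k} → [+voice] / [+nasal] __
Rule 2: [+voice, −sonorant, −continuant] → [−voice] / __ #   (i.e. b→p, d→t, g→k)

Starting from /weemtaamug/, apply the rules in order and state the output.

weemdaamuk

Rule 1 (post-nasal voicing): /t/ is a voiceless stop immediately after the nasal /m/, so it voices to [d]. /weemtaamug/ → weemdaamug.
Rule 2 (final devoicing): /g/ is a voiced stop in word-final position, so it devoices to [k]. /weemdaamug/ → weemdaamuk.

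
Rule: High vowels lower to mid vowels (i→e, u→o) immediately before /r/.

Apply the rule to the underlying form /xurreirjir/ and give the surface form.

/u/ is a high vowel immediately before /r/, so it lowers to [o].
/i/ is a high vowel immediately before /r/, so it lowers to [e].
/i/ is a high vowel immediately before /r/, so it lowers to [e].
Surface form: [xorreerjer].

xorreerjer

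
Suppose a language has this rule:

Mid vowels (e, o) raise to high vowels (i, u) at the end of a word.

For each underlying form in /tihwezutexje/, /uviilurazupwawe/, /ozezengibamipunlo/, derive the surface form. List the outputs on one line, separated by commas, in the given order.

tihwezutexji, uviilurazupwawi, ozezengibamipunlu

/tihwezutexje/: /e/ is a mid vowel in word-final position, so it raises to [i]. → [tihwezutexji].
/uviilurazupwawe/: /e/ is a mid vowel in word-final position, so it raises to [i]. → [uviilurazupwawi].
/ozezengibamipunlo/: /o/ is a mid vowel in word-final position, so it raises to [u]. → [ozezengibamipunlu].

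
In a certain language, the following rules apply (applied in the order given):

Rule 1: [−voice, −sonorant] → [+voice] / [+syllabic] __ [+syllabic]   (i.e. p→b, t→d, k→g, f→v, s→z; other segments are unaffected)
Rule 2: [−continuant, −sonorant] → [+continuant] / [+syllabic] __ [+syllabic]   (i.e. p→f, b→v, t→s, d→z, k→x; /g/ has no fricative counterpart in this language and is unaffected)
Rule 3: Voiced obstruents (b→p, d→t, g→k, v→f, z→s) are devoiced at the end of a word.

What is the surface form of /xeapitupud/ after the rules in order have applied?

xeavizuvut

Rule 1 (intervocalic voicing): /p/ is a voiceless obstruent between vowels /a/ and /i/, so it voices to [b]. /t/ is a voiceless obstruent between vowels /i/ and /u/, so it voices to [d]. /p/ is a voiceless obstruent between vowels /u/ and /u/, so it voices to [b]. /xeapitupud/ → xeabidubud.
Rule 2 (intervocalic spirantization): /b/ is a stop between vowels /a/ and /i/, so it spirantizes to the fricative [v]. /d/ is a stop between vowels /i/ and /u/, so it spirantizes to the fricative [z]. /b/ is a stop between vowels /u/ and /u/, so it spirantizes to the fricative [v]. /xeabidubud/ → xeavizuvud.
Rule 3 (final devoicing): /d/ is a voiced obstruent in word-final position, so it devoices to [t]. /xeavizuvud/ → xeavizuvut.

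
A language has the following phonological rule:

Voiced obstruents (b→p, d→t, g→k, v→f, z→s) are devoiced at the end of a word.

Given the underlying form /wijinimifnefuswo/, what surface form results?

wijinimifnefuswo

No segment of /wijinimifnefuswo/ meets the structural description of the rule, so the form surfaces unchanged.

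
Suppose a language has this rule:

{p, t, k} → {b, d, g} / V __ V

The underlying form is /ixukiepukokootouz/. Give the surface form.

/k/ is a voiceless stop between vowels /u/ and /i/, so it voices to [g].
/p/ is a voiceless stop between vowels /e/ and /u/, so it voices to [b].
/k/ is a voiceless stop between vowels /u/ and /o/, so it voices to [g].
/k/ is a voiceless stop between vowels /o/ and /o/, so it voices to [g].
/t/ is a voiceless stop between vowels /o/ and /o/, so it voices to [d].
Surface form: [ixugiebugogoodouz].

ixugiebugogoodouz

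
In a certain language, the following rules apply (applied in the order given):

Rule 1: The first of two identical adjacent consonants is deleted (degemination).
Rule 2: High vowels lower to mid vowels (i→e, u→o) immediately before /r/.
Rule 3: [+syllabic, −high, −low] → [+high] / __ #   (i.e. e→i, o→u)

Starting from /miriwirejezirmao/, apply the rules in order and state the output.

meriwerejezermau

Rule 1 (degemination): no segment meets the environment; /miriwirejezirmao/ is unchanged.
Rule 2 (pre-rhotic lowering): /i/ is a high vowel immediately before /r/, so it lowers to [e]. /i/ is a high vowel immediately before /r/, so it lowers to [e]. /i/ is a high vowel immediately before /r/, so it lowers to [e]. /miriwirejezirmao/ → meriwerejezermao.
Rule 3 (final vowel raising): /o/ is a mid vowel in word-final position, so it raises to [u]. /meriwerejezermao/ → meriwerejezermau.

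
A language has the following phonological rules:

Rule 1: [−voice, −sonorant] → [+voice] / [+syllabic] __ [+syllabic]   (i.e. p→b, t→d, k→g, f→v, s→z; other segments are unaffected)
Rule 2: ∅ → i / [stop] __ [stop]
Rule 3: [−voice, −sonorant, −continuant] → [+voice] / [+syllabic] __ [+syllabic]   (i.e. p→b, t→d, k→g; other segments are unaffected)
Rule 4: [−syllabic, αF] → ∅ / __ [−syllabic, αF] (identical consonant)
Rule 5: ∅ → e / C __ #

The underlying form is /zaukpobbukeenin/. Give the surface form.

Rule 1 (intervocalic voicing): /k/ is a voiceless obstruent between vowels /u/ and /e/, so it voices to [g]. /zaukpobbukeenin/ → zaukpobbugeenin.
Rule 2 (stop-cluster i-epenthesis): /k/ and /p/ form a stop–stop cluster, so [i] is inserted between them. /b/ and /b/ form a stop–stop cluster, so [i] is inserted between them. /zaukpobbugeenin/ → zaukipobibugeenin.
Rule 3 (intervocalic voicing): /k/ is a voiceless stop between vowels /u/ and /i/, so it voices to [g]. /p/ is a voiceless stop between vowels /i/ and /o/, so it voices to [b]. /zaukipobibugeenin/ → zaugibobibugeenin.
Rule 4 (degemination): no segment meets the environment; /zaugibobibugeenin/ is unchanged.
Rule 5 (final e-epenthesis): the form ends in the consonant /n/, so [e] is inserted word-finally. /zaugibobibugeenin/ → zaugibobibugeenine.

zaugibobibugeenine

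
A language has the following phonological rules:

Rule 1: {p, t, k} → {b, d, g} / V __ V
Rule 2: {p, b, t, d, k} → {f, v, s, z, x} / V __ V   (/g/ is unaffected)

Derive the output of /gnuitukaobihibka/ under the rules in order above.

gnuizugaovihibka

Rule 1 (intervocalic voicing): /t/ is a voiceless stop between vowels /i/ and /u/, so it voices to [d]. /k/ is a voiceless stop between vowels /u/ and /a/, so it voices to [g]. /gnuitukaobihibka/ → gnuidugaobihibka.
Rule 2 (intervocalic spirantization): /d/ is a stop between vowels /i/ and /u/, so it spirantizes to the fricative [z]. /b/ is a stop between vowels /o/ and /i/, so it spirantizes to the fricative [v]. /gnuidugaobihibka/ → gnuizugaovihibka.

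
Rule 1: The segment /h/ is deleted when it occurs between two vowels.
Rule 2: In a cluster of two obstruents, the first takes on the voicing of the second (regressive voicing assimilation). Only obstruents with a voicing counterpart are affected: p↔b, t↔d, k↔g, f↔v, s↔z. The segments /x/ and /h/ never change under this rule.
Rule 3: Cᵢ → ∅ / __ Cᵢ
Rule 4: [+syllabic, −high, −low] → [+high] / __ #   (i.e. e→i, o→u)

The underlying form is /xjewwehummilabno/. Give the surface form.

xjeweumilabnu

Rule 1 (intervocalic h-deletion): /h/ occurs between vowels /e/ and /u/, so it deletes. /xjewwehummilabno/ → xjewweummilabno.
Rule 2 (regressive voicing assimilation): no segment meets the environment; /xjewweummilabno/ is unchanged.
Rule 3 (degemination): /ww/ is a geminate; the first /w/ deletes. /mm/ is a geminate; the first /m/ deletes. /xjewweummilabno/ → xjeweumilabno.
Rule 4 (final vowel raising): /o/ is a mid vowel in word-final position, so it raises to [u]. /xjeweumilabno/ → xjeweumilabnu.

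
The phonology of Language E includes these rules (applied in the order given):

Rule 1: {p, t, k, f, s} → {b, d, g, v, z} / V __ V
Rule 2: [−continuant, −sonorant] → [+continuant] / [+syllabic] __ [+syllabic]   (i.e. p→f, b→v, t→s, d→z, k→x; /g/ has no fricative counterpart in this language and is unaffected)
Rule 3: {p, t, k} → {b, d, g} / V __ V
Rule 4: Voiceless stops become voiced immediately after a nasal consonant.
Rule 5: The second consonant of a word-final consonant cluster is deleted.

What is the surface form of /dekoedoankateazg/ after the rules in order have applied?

Rule 1 (intervocalic voicing): /k/ is a voiceless obstruent between vowels /e/ and /o/, so it voices to [g]. /t/ is a voiceless obstruent between vowels /a/ and /e/, so it voices to [d]. /dekoedoankateazg/ → degoedoankadeazg.
Rule 2 (intervocalic spirantization): /d/ is a stop between vowels /e/ and /o/, so it spirantizes to the fricative [z]. /d/ is a stop between vowels /a/ and /e/, so it spirantizes to the fricative [z]. /degoedoankadeazg/ → degoezoankazeazg.
Rule 3 (intervocalic voicing): no segment meets the environment; /degoezoankazeazg/ is unchanged.
Rule 4 (post-nasal voicing): /k/ is a voiceless stop immediately after the nasal /n/, so it voices to [g]. /degoezoankazeazg/ → degoezoangazeazg.
Rule 5 (final cluster simplification): /g/ is the second consonant of a word-final cluster /zg/, so it deletes. /degoezoangazeazg/ → degoezoangazeaz.

degoezoangazeaz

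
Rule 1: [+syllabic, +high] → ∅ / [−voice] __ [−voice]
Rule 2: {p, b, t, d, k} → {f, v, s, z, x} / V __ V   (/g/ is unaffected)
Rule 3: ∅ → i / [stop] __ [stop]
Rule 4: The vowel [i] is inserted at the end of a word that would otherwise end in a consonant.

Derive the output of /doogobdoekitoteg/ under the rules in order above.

Rule 1 (high vowel syncope): /i/ is a high vowel flanked by voiceless consonants /k/ and /t/, so it deletes. /doogobdoekitoteg/ → doogobdoektoteg.
Rule 2 (intervocalic spirantization): /t/ is a stop between vowels /o/ and /e/, so it spirantizes to the fricative [s]. /doogobdoektoteg/ → doogobdoektoseg.
Rule 3 (stop-cluster i-epenthesis): /b/ and /d/ form a stop–stop cluster, so [i] is inserted between them. /k/ and /t/ form a stop–stop cluster, so [i] is inserted between them. /doogobdoektoseg/ → doogobidoekitoseg.
Rule 4 (final i-epenthesis): the form ends in the consonant /g/, so [i] is inserted word-finally. /doogobidoekitoseg/ → doogobidoekitosegi.

doogobidoekitosegi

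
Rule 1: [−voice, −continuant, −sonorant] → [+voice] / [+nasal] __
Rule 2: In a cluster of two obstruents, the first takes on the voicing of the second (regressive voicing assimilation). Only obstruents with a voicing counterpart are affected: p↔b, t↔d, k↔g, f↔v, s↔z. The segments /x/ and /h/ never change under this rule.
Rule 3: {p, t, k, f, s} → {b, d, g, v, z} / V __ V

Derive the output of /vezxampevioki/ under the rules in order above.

Rule 1 (post-nasal voicing): /p/ is a voiceless stop immediately after the nasal /m/, so it voices to [b]. /vezxampevioki/ → vezxambevioki.
Rule 2 (regressive voicing assimilation): /z/ precedes the voiceless obstruent /x/, so it devoices to [s] by assimilation. /vezxambevioki/ → vesxambevioki.
Rule 3 (intervocalic voicing): /k/ is a voiceless obstruent between vowels /o/ and /i/, so it voices to [g]. /vesxambevioki/ → vesxambeviogi.

vesxambeviogi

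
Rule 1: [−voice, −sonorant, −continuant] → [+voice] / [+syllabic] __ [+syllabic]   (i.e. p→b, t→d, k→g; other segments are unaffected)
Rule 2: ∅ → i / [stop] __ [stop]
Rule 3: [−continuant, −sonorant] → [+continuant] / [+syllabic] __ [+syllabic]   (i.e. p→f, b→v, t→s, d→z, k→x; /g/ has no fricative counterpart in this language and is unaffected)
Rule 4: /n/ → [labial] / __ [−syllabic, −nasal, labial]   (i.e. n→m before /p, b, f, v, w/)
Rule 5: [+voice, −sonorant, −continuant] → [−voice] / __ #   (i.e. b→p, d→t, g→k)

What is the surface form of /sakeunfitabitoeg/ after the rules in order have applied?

Rule 1 (intervocalic voicing): /k/ is a voiceless stop between vowels /a/ and /e/, so it voices to [g]. /t/ is a voiceless stop between vowels /i/ and /a/, so it voices to [d]. /t/ is a voiceless stop between vowels /i/ and /o/, so it voices to [d]. /sakeunfitabitoeg/ → sageunfidabidoeg.
Rule 2 (stop-cluster i-epenthesis): no segment meets the environment; /sageunfidabidoeg/ is unchanged.
Rule 3 (intervocalic spirantization): /d/ is a stop between vowels /i/ and /a/, so it spirantizes to the fricative [z]. /b/ is a stop between vowels /a/ and /i/, so it spirantizes to the fricative [v]. /d/ is a stop between vowels /i/ and /o/, so it spirantizes to the fricative [z]. /sageunfidabidoeg/ → sageunfizavizoeg.
Rule 4 (nasal place assimilation): /n/ precedes the labial consonant /f/, so it assimilates in place to [m]. /sageunfizavizoeg/ → sageumfizavizoeg.
Rule 5 (final devoicing): /g/ is a voiced stop in word-final position, so it devoices to [k]. /sageumfizavizoeg/ → sageumfizavizoek.

sageumfizavizoek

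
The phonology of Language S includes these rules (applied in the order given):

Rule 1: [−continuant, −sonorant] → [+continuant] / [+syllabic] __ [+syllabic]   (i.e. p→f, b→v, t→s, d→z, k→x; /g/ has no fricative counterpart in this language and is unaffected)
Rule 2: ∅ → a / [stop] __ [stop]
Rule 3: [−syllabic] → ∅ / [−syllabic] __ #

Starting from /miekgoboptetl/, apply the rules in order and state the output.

miekagovopatet

Rule 1 (intervocalic spirantization): /b/ is a stop between vowels /o/ and /o/, so it spirantizes to the fricative [v]. /miekgoboptetl/ → miekgovoptetl.
Rule 2 (stop-cluster a-epenthesis): /k/ and /g/ form a stop–stop cluster, so [a] is inserted between them. /p/ and /t/ form a stop–stop cluster, so [a] is inserted between them. /miekgovoptetl/ → miekagovopatetl.
Rule 3 (final cluster simplification): /l/ is the second consonant of a word-final cluster /tl/, so it deletes. /miekagovopatetl/ → miekagovopatet.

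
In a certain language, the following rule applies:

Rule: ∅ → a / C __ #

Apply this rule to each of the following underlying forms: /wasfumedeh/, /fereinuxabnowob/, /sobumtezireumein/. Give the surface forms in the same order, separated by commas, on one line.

/wasfumedeh/: the form ends in the consonant /h/, so [a] is inserted word-finally. → [wasfumedeha].
/fereinuxabnowob/: the form ends in the consonant /b/, so [a] is inserted word-finally. → [fereinuxabnowoba].
/sobumtezireumein/: the form ends in the consonant /n/, so [a] is inserted word-finally. → [sobumtezireumeina].

wasfumedeha, fereinuxabnowoba, sobumtezireumeina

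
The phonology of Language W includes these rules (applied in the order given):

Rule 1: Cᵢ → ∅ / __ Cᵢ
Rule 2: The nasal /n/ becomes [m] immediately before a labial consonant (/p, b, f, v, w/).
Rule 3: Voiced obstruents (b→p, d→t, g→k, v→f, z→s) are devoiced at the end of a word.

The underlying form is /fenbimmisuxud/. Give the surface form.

Rule 1 (degemination): /mm/ is a geminate; the first /m/ deletes. /fenbimmisuxud/ → fenbimisuxud.
Rule 2 (nasal place assimilation): /n/ precedes the labial consonant /b/, so it assimilates in place to [m]. /fenbimisuxud/ → fembimisuxud.
Rule 3 (final devoicing): /d/ is a voiced obstruent in word-final position, so it devoices to [t]. /fembimisuxud/ → fembimisuxut.

fembimisuxut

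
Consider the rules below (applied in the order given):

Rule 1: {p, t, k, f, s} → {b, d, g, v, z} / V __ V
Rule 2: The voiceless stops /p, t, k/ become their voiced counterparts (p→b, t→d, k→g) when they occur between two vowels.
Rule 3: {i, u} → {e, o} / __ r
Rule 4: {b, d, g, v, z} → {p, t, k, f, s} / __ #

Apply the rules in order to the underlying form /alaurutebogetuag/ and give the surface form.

Rule 1 (intervocalic voicing): /t/ is a voiceless obstruent between vowels /u/ and /e/, so it voices to [d]. /t/ is a voiceless obstruent between vowels /e/ and /u/, so it voices to [d]. /alaurutebogetuag/ → alaurudebogeduag.
Rule 2 (intervocalic voicing): no segment meets the environment; /alaurudebogeduag/ is unchanged.
Rule 3 (pre-rhotic lowering): /u/ is a high vowel immediately before /r/, so it lowers to [o]. /alaurudebogeduag/ → alaorudebogeduag.
Rule 4 (final devoicing): /g/ is a voiced obstruent in word-final position, so it devoices to [k]. /alaorudebogeduag/ → alaorudebogeduak.

alaorudebogeduak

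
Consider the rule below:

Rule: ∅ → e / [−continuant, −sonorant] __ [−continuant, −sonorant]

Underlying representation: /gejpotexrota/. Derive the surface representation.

gejpotexrota

No segment of /gejpotexrota/ meets the structural description of the rule, so the form surfaces unchanged.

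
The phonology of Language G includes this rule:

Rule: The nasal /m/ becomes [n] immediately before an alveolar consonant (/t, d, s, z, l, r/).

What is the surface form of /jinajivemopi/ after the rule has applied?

jinajivemopi

No segment of /jinajivemopi/ meets the structural description of the rule, so the form surfaces unchanged.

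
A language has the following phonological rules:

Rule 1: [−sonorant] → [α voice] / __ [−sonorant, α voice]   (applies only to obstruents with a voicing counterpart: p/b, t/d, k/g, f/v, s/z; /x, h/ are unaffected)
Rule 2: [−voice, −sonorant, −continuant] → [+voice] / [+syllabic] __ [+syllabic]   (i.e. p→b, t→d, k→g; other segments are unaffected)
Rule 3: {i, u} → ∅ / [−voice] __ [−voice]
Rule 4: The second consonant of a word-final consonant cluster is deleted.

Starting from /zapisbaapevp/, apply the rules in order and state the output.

zabizbaabef

Rule 1 (regressive voicing assimilation): /s/ precedes the voiced obstruent /b/, so it voices to [z] by assimilation. /v/ precedes the voiceless obstruent /p/, so it devoices to [f] by assimilation. /zapisbaapevp/ → zapizbaapefp.
Rule 2 (intervocalic voicing): /p/ is a voiceless stop between vowels /a/ and /i/, so it voices to [b]. /p/ is a voiceless stop between vowels /a/ and /e/, so it voices to [b]. /zapizbaapefp/ → zabizbaabefp.
Rule 3 (high vowel syncope): no segment meets the environment; /zabizbaabefp/ is unchanged.
Rule 4 (final cluster simplification): /p/ is the second consonant of a word-final cluster /fp/, so it deletes. /zabizbaabefp/ → zabizbaabef.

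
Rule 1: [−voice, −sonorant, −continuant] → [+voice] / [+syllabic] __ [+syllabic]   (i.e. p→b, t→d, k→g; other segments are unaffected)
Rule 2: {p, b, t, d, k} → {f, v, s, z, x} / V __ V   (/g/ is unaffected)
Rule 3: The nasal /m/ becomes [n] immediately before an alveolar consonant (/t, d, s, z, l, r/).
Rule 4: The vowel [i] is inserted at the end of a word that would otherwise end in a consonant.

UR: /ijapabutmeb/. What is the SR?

Rule 1 (intervocalic voicing): /p/ is a voiceless stop between vowels /a/ and /a/, so it voices to [b]. /ijapabutmeb/ → ijababutmeb.
Rule 2 (intervocalic spirantization): /b/ is a stop between vowels /a/ and /a/, so it spirantizes to the fricative [v]. /b/ is a stop between vowels /a/ and /u/, so it spirantizes to the fricative [v]. /ijababutmeb/ → ijavavutmeb.
Rule 3 (nasal place assimilation): no segment meets the environment; /ijavavutmeb/ is unchanged.
Rule 4 (final i-epenthesis): the form ends in the consonant /b/, so [i] is inserted word-finally. /ijavavutmeb/ → ijavavutmebi.

ijavavutmebi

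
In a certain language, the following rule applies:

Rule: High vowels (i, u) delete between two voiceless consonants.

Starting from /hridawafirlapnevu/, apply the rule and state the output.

No segment of /hridawafirlapnevu/ meets the structural description of the rule, so the form surfaces unchanged.

hridawafirlapnevu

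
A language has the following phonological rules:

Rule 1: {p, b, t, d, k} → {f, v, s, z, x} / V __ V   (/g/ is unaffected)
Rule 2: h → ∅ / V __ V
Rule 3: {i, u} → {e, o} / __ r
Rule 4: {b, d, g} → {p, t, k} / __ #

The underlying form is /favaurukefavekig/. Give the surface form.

Rule 1 (intervocalic spirantization): /k/ is a stop between vowels /u/ and /e/, so it spirantizes to the fricative [x]. /k/ is a stop between vowels /e/ and /i/, so it spirantizes to the fricative [x]. /favaurukefavekig/ → favauruxefavexig.
Rule 2 (intervocalic h-deletion): no segment meets the environment; /favauruxefavexig/ is unchanged.
Rule 3 (pre-rhotic lowering): /u/ is a high vowel immediately before /r/, so it lowers to [o]. /favauruxefavexig/ → favaoruxefavexig.
Rule 4 (final devoicing): /g/ is a voiced stop in word-final position, so it devoices to [k]. /favaoruxefavexig/ → favaoruxefavexik.

favaoruxefavexik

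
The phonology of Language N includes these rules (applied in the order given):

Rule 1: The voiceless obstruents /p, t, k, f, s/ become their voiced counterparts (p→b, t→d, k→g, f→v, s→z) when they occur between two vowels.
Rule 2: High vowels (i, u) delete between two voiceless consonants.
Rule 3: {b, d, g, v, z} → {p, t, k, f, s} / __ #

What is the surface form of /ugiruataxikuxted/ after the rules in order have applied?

ugiruadaxiguxtet

Rule 1 (intervocalic voicing): /t/ is a voiceless obstruent between vowels /a/ and /a/, so it voices to [d]. /k/ is a voiceless obstruent between vowels /i/ and /u/, so it voices to [g]. /ugiruataxikuxted/ → ugiruadaxiguxted.
Rule 2 (high vowel syncope): no segment meets the environment; /ugiruadaxiguxted/ is unchanged.
Rule 3 (final devoicing): /d/ is a voiced obstruent in word-final position, so it devoices to [t]. /ugiruadaxiguxted/ → ugiruadaxiguxtet.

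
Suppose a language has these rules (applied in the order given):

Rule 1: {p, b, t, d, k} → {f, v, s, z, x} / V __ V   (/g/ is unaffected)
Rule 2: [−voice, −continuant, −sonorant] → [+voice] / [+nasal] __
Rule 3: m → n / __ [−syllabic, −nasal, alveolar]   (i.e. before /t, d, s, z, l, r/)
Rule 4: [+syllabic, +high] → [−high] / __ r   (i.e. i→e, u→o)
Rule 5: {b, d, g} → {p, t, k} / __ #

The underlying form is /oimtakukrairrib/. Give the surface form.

Rule 1 (intervocalic spirantization): /k/ is a stop between vowels /a/ and /u/, so it spirantizes to the fricative [x]. /oimtakukrairrib/ → oimtaxukrairrib.
Rule 2 (post-nasal voicing): /t/ is a voiceless stop immediately after the nasal /m/, so it voices to [d]. /oimtaxukrairrib/ → oimdaxukrairrib.
Rule 3 (nasal place assimilation): /m/ precedes the alveolar consonant /d/, so it assimilates in place to [n]. /oimdaxukrairrib/ → oindaxukrairrib.
Rule 4 (pre-rhotic lowering): /i/ is a high vowel immediately before /r/, so it lowers to [e]. /oindaxukrairrib/ → oindaxukraerrib.
Rule 5 (final devoicing): /b/ is a voiced stop in word-final position, so it devoices to [p]. /oindaxukraerrib/ → oindaxukraerrip.

oindaxukraerrip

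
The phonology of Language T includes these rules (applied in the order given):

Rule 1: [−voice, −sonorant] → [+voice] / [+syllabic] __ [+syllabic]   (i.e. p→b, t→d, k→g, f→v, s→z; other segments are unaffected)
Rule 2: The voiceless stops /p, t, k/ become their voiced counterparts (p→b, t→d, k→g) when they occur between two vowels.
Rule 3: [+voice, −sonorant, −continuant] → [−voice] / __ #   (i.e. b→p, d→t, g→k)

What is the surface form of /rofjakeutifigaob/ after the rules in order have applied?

Rule 1 (intervocalic voicing): /k/ is a voiceless obstruent between vowels /a/ and /e/, so it voices to [g]. /t/ is a voiceless obstruent between vowels /u/ and /i/, so it voices to [d]. /f/ is a voiceless obstruent between vowels /i/ and /i/, so it voices to [v]. /rofjakeutifigaob/ → rofjageudivigaob.
Rule 2 (intervocalic voicing): no segment meets the environment; /rofjageudivigaob/ is unchanged.
Rule 3 (final devoicing): /b/ is a voiced stop in word-final position, so it devoices to [p]. /rofjageudivigaob/ → rofjageudivigaop.

rofjageudivigaop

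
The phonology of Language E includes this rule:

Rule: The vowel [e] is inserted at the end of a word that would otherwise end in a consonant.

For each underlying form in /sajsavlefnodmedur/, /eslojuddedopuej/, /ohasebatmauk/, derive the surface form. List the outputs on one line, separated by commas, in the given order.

/sajsavlefnodmedur/: the form ends in the consonant /r/, so [e] is inserted word-finally. → [sajsavlefnodmedure].
/eslojuddedopuej/: the form ends in the consonant /j/, so [e] is inserted word-finally. → [eslojuddedopueje].
/ohasebatmauk/: the form ends in the consonant /k/, so [e] is inserted word-finally. → [ohasebatmauke].

sajsavlefnodmedure, eslojuddedopueje, ohasebatmauke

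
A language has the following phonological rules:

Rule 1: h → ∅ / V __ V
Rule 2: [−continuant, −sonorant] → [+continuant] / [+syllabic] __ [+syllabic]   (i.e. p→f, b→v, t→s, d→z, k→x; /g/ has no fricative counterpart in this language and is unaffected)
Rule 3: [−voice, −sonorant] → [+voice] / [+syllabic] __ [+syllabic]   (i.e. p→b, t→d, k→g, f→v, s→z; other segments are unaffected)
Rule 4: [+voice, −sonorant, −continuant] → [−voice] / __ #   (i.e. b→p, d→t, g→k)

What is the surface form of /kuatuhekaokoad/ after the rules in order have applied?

Rule 1 (intervocalic h-deletion): /h/ occurs between vowels /u/ and /e/, so it deletes. /kuatuhekaokoad/ → kuatuekaokoad.
Rule 2 (intervocalic spirantization): /t/ is a stop between vowels /a/ and /u/, so it spirantizes to the fricative [s]. /k/ is a stop between vowels /e/ and /a/, so it spirantizes to the fricative [x]. /k/ is a stop between vowels /o/ and /o/, so it spirantizes to the fricative [x]. /kuatuekaokoad/ → kuasuexaoxoad.
Rule 3 (intervocalic voicing): /s/ is a voiceless obstruent between vowels /a/ and /u/, so it voices to [z]. /kuasuexaoxoad/ → kuazuexaoxoad.
Rule 4 (final devoicing): /d/ is a voiced stop in word-final position, so it devoices to [t]. /kuazuexaoxoad/ → kuazuexaoxoat.

kuazuexaoxoat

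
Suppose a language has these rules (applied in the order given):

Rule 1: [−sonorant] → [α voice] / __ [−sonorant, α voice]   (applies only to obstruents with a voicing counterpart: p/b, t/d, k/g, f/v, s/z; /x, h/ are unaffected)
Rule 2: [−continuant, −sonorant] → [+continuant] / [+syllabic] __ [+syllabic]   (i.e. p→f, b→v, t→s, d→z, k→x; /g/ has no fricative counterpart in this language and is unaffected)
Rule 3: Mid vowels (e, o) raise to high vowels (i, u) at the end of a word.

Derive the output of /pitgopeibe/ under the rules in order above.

pidgofeivi

Rule 1 (regressive voicing assimilation): /t/ precedes the voiced obstruent /g/, so it voices to [d] by assimilation. /pitgopeibe/ → pidgopeibe.
Rule 2 (intervocalic spirantization): /p/ is a stop between vowels /o/ and /e/, so it spirantizes to the fricative [f]. /b/ is a stop between vowels /i/ and /e/, so it spirantizes to the fricative [v]. /pidgopeibe/ → pidgofeive.
Rule 3 (final vowel raising): /e/ is a mid vowel in word-final position, so it raises to [i]. /pidgofeive/ → pidgofeivi.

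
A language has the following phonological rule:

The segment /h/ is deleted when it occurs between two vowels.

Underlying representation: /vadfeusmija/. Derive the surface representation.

No segment of /vadfeusmija/ meets the structural description of the rule, so the form surfaces unchanged.

vadfeusmija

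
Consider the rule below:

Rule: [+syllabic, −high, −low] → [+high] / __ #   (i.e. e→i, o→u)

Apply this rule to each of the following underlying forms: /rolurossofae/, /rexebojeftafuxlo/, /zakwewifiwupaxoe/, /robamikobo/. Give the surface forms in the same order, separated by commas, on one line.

rolurossofai, rexebojeftafuxlu, zakwewifiwupaxoi, robamikobu

/rolurossofae/: /e/ is a mid vowel in word-final position, so it raises to [i]. → [rolurossofai].
/rexebojeftafuxlo/: /o/ is a mid vowel in word-final position, so it raises to [u]. → [rexebojeftafuxlu].
/zakwewifiwupaxoe/: /e/ is a mid vowel in word-final position, so it raises to [i]. → [zakwewifiwupaxoi].
/robamikobo/: /o/ is a mid vowel in word-final position, so it raises to [u]. → [robamikobu].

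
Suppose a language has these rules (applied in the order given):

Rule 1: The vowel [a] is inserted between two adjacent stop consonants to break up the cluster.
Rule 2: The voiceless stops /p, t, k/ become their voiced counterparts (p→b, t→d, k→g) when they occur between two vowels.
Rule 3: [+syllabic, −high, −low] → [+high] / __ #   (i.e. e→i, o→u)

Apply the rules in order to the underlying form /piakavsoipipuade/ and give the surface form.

Rule 1 (stop-cluster a-epenthesis): no segment meets the environment; /piakavsoipipuade/ is unchanged.
Rule 2 (intervocalic voicing): /k/ is a voiceless stop between vowels /a/ and /a/, so it voices to [g]. /p/ is a voiceless stop between vowels /i/ and /i/, so it voices to [b]. /p/ is a voiceless stop between vowels /i/ and /u/, so it voices to [b]. /piakavsoipipuade/ → piagavsoibibuade.
Rule 3 (final vowel raising): /e/ is a mid vowel in word-final position, so it raises to [i]. /piagavsoibibuade/ → piagavsoibibuadi.

piagavsoibibuadi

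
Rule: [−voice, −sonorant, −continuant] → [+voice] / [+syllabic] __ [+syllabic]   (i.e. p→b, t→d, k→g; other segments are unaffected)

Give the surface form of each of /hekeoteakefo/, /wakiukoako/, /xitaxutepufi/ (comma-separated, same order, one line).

/hekeoteakefo/: /k/ is a voiceless stop between vowels /e/ and /e/, so it voices to [g]. /t/ is a voiceless stop between vowels /o/ and /e/, so it voices to [d]. /k/ is a voiceless stop between vowels /a/ and /e/, so it voices to [g]. → [hegeodeagefo].
/wakiukoako/: /k/ is a voiceless stop between vowels /a/ and /i/, so it voices to [g]. /k/ is a voiceless stop between vowels /u/ and /o/, so it voices to [g]. /k/ is a voiceless stop between vowels /a/ and /o/, so it voices to [g]. → [wagiugoago].
/xitaxutepufi/: /t/ is a voiceless stop between vowels /i/ and /a/, so it voices to [d]. /t/ is a voiceless stop between vowels /u/ and /e/, so it voices to [d]. /p/ is a voiceless stop between vowels /e/ and /u/, so it voices to [b]. → [xidaxudebufi].

hegeodeagefo, wagiugoago, xidaxudebufi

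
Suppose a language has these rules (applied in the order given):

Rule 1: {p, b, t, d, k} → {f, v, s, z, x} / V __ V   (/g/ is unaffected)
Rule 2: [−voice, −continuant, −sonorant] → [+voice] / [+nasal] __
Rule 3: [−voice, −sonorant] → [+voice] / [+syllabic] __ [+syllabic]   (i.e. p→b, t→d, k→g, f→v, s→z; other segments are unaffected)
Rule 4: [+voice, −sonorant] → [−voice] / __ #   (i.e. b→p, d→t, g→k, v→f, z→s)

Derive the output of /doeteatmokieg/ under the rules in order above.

doezeatmoxiek

Rule 1 (intervocalic spirantization): /t/ is a stop between vowels /e/ and /e/, so it spirantizes to the fricative [s]. /k/ is a stop between vowels /o/ and /i/, so it spirantizes to the fricative [x]. /doeteatmokieg/ → doeseatmoxieg.
Rule 2 (post-nasal voicing): no segment meets the environment; /doeseatmoxieg/ is unchanged.
Rule 3 (intervocalic voicing): /s/ is a voiceless obstruent between vowels /e/ and /e/, so it voices to [z]. /doeseatmoxieg/ → doezeatmoxieg.
Rule 4 (final devoicing): /g/ is a voiced obstruent in word-final position, so it devoices to [k]. /doezeatmoxieg/ → doezeatmoxiek.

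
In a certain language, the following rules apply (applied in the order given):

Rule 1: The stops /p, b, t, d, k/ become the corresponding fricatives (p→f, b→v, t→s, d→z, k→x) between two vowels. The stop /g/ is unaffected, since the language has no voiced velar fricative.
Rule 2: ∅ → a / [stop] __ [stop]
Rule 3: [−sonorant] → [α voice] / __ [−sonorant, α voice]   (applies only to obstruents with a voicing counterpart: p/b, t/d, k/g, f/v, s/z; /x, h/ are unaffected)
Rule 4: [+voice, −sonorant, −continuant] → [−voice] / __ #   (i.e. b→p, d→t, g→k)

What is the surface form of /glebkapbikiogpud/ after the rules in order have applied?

glebakapabixiogaput

Rule 1 (intervocalic spirantization): /k/ is a stop between vowels /i/ and /i/, so it spirantizes to the fricative [x]. /glebkapbikiogpud/ → glebkapbixiogpud.
Rule 2 (stop-cluster a-epenthesis): /b/ and /k/ form a stop–stop cluster, so [a] is inserted between them. /p/ and /b/ form a stop–stop cluster, so [a] is inserted between them. /g/ and /p/ form a stop–stop cluster, so [a] is inserted between them. /glebkapbixiogpud/ → glebakapabixiogapud.
Rule 3 (regressive voicing assimilation): no segment meets the environment; /glebakapabixiogapud/ is unchanged.
Rule 4 (final devoicing): /d/ is a voiced stop in word-final position, so it devoices to [t]. /glebakapabixiogapud/ → glebakapabixiogaput.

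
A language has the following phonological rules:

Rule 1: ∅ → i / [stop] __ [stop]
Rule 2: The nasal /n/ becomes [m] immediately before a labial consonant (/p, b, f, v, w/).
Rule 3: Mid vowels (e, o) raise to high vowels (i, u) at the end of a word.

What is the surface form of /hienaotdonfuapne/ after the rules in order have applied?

hienaotidomfuapni

Rule 1 (stop-cluster i-epenthesis): /t/ and /d/ form a stop–stop cluster, so [i] is inserted between them. /hienaotdonfuapne/ → hienaotidonfuapne.
Rule 2 (nasal place assimilation): /n/ precedes the labial consonant /f/, so it assimilates in place to [m]. /hienaotidonfuapne/ → hienaotidomfuapne.
Rule 3 (final vowel raising): /e/ is a mid vowel in word-final position, so it raises to [i]. /hienaotidomfuapne/ → hienaotidomfuapni.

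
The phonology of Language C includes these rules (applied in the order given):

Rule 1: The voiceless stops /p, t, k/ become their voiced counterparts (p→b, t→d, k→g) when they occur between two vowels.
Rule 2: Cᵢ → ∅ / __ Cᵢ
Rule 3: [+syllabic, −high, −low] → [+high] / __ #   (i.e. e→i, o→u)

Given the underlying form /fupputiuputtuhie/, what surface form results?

fupudiubutuhii

Rule 1 (intervocalic voicing): /t/ is a voiceless stop between vowels /u/ and /i/, so it voices to [d]. /p/ is a voiceless stop between vowels /u/ and /u/, so it voices to [b]. /fupputiuputtuhie/ → fuppudiubuttuhie.
Rule 2 (degemination): /pp/ is a geminate; the first /p/ deletes. /tt/ is a geminate; the first /t/ deletes. /fuppudiubuttuhie/ → fupudiubutuhie.
Rule 3 (final vowel raising): /e/ is a mid vowel in word-final position, so it raises to [i]. /fupudiubutuhie/ → fupudiubutuhii.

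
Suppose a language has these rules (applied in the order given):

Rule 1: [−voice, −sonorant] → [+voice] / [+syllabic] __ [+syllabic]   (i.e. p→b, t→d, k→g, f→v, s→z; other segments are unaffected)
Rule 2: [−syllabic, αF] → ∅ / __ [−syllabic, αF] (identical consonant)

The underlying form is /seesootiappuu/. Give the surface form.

Rule 1 (intervocalic voicing): /s/ is a voiceless obstruent between vowels /e/ and /o/, so it voices to [z]. /t/ is a voiceless obstruent between vowels /o/ and /i/, so it voices to [d]. /seesootiappuu/ → seezoodiappuu.
Rule 2 (degemination): /pp/ is a geminate; the first /p/ deletes. /seezoodiappuu/ → seezoodiapuu.

seezoodiapuu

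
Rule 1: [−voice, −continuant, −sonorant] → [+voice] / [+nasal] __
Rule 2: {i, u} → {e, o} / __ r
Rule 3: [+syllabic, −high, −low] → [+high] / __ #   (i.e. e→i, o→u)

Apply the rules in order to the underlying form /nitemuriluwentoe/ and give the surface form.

nitemoriluwendoi

Rule 1 (post-nasal voicing): /t/ is a voiceless stop immediately after the nasal /n/, so it voices to [d]. /nitemuriluwentoe/ → nitemuriluwendoe.
Rule 2 (pre-rhotic lowering): /u/ is a high vowel immediately before /r/, so it lowers to [o]. /nitemuriluwendoe/ → nitemoriluwendoe.
Rule 3 (final vowel raising): /e/ is a mid vowel in word-final position, so it raises to [i]. /nitemoriluwendoe/ → nitemoriluwendoi.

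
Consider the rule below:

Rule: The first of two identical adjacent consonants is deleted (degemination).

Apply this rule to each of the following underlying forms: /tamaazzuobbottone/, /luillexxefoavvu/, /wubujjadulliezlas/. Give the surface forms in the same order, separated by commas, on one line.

tamaazuobotone, luilexefoavu, wubujaduliezlas

/tamaazzuobbottone/: /zz/ is a geminate; the first /z/ deletes. /bb/ is a geminate; the first /b/ deletes. /tt/ is a geminate; the first /t/ deletes. → [tamaazuobotone].
/luillexxefoavvu/: /ll/ is a geminate; the first /l/ deletes. /xx/ is a geminate; the first /x/ deletes. /vv/ is a geminate; the first /v/ deletes. → [luilexefoavu].
/wubujjadulliezlas/: /jj/ is a geminate; the first /j/ deletes. /ll/ is a geminate; the first /l/ deletes. → [wubujaduliezlas].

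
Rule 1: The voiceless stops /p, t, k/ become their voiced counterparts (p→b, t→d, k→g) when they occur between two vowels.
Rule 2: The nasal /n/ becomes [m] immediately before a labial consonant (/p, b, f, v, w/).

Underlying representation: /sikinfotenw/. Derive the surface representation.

sigimfodemw

Rule 1 (intervocalic voicing): /k/ is a voiceless stop between vowels /i/ and /i/, so it voices to [g]. /t/ is a voiceless stop between vowels /o/ and /e/, so it voices to [d]. /sikinfotenw/ → siginfodenw.
Rule 2 (nasal place assimilation): /n/ precedes the labial consonant /f/, so it assimilates in place to [m]. /n/ precedes the labial consonant /w/, so it assimilates in place to [m]. /siginfodenw/ → sigimfodemw.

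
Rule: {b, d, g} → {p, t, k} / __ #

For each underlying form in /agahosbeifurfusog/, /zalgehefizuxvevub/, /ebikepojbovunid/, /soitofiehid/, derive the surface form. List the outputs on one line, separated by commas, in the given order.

/agahosbeifurfusog/: /g/ is a voiced stop in word-final position, so it devoices to [k]. → [agahosbeifurfusok].
/zalgehefizuxvevub/: /b/ is a voiced stop in word-final position, so it devoices to [p]. → [zalgehefizuxvevup].
/ebikepojbovunid/: /d/ is a voiced stop in word-final position, so it devoices to [t]. → [ebikepojbovunit].
/soitofiehid/: /d/ is a voiced stop in word-final position, so it devoices to [t]. → [soitofiehit].

agahosbeifurfusok, zalgehefizuxvevup, ebikepojbovunit, soitofiehit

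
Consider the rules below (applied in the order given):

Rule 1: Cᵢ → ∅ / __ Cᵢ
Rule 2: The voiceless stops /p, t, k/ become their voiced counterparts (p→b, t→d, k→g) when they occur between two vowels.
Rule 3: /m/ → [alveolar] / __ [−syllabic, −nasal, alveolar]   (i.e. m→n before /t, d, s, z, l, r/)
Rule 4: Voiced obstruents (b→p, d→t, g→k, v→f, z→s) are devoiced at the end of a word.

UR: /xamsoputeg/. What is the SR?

Rule 1 (degemination): no segment meets the environment; /xamsoputeg/ is unchanged.
Rule 2 (intervocalic voicing): /p/ is a voiceless stop between vowels /o/ and /u/, so it voices to [b]. /t/ is a voiceless stop between vowels /u/ and /e/, so it voices to [d]. /xamsoputeg/ → xamsobudeg.
Rule 3 (nasal place assimilation): /m/ precedes the alveolar consonant /s/, so it assimilates in place to [n]. /xamsobudeg/ → xansobudeg.
Rule 4 (final devoicing): /g/ is a voiced obstruent in word-final position, so it devoices to [k]. /xansobudeg/ → xansobudek.

xansobudek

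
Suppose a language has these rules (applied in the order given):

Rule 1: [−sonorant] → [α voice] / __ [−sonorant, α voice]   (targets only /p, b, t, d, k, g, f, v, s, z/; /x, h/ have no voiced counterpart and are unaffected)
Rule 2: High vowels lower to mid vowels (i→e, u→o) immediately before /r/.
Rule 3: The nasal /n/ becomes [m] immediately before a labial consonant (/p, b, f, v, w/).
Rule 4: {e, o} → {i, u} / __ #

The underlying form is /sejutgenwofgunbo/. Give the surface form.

Rule 1 (regressive voicing assimilation): /t/ precedes the voiced obstruent /g/, so it voices to [d] by assimilation. /f/ precedes the voiced obstruent /g/, so it voices to [v] by assimilation. /sejutgenwofgunbo/ → sejudgenwovgunbo.
Rule 2 (pre-rhotic lowering): no segment meets the environment; /sejudgenwovgunbo/ is unchanged.
Rule 3 (nasal place assimilation): /n/ precedes the labial consonant /w/, so it assimilates in place to [m]. /n/ precedes the labial consonant /b/, so it assimilates in place to [m]. /sejudgenwovgunbo/ → sejudgemwovgumbo.
Rule 4 (final vowel raising): /o/ is a mid vowel in word-final position, so it raises to [u]. /sejudgemwovgumbo/ → sejudgemwovgumbu.

sejudgemwovgumbu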